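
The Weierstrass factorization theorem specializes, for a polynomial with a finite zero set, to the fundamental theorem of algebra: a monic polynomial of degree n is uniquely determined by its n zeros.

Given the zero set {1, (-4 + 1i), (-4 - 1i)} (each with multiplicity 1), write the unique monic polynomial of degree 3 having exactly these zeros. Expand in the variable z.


The polynomial is p(z) = ∏_{α ∈ S} (z − α), where S = {1, (-4 + 1i), (-4 - 1i)}.
Expanding the product yields: p(z) = z^3 + 7·z^2 + 9·z -17.
Note conjugate pairs combine to real quadratics: (z − (-4+1i))(z − (-4−1i)) = z² + 8z + 17.
The resulting polynomial has degree 3 and real coefficients as required.

p(z) = z^3 + 7·z^2 + 9·z -17.


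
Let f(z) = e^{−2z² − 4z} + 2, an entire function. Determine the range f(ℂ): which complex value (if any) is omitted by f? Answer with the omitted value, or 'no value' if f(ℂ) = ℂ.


Little Picard bounds the complement of f(ℂ) to at most one point.
The exponent g(z) = −2z² − 4z is a nonconstant polynomial, hence surjective onto ℂ. So e^{g(z)} takes every value in {e^w : w ∈ ℂ} = ℂ ∖ {0}. Adding 2 shifts the range to ℂ ∖ {2}. f omits exactly 2.

Omitted value: 2.


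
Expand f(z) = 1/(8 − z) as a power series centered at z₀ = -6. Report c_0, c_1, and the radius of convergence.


Let w = z − z₀, so z = z₀ + w.
Then 8 − z = 8 − (z₀ + w) = (8 − z₀) − w = 14 − w.
f(z) = 1/(14 − w) = (1/(14)) · 1/(1 − w/(14)) = Σ_{n≥0} w^n / (14)^(n+1).
So c_n = 1/(14)^(n+1):
  c_0 = 1/(14)^1 = 1/14.
  c_1 = 1/(14)^2 = 1/196.
The series is valid for |w/d| < 1, i.e. |z − z₀| < |d|.
Radius of convergence: R = |8 − z₀| = |14| = 14 (distance from z₀ to the singularity z = 8).

c_0 = 1/14, c_1 = 1/196; R = 14.


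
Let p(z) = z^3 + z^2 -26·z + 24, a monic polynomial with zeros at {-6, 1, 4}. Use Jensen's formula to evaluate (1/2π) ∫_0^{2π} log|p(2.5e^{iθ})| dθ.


Zeros: -6, 1, 4; r = 2.5.
Inside |z| < r: 1. Outside (|z| ≥ r): -6, 4.
p(0) = 24, so log|p(0)| = log(24) = 3.1781.
Apply Jensen: I(r) = log|p(0)| + Σ_k log(r/|z_k|), summed over zeros inside |z| < r.
  log(r/|z_k|) for z_k = 1: log(2.5/1) = 0.9163
  Outside zeros (-6, 4) contribute nothing to the Jensen sum.
Sum over inside zeros: 0.9163.
I(r) = log|p(0)| + (inside sum) = 3.1781 + 0.9163 = 4.0943.
Note: since some zeros are outside |z| ≤ r, the simplified n·log(r) form does NOT apply — only the inside zeros contribute.

I(r) ≈ 4.0943.


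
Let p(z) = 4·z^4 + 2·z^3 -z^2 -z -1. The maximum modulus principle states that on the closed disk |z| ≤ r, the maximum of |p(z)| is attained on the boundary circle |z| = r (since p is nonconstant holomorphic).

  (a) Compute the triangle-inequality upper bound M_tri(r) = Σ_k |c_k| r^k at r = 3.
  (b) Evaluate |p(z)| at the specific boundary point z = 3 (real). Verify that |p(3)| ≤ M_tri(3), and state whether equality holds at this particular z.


Coefficients: c_0 = -1, c_1 = -1, c_2 = -1, c_3 = 2, c_4 = 4. Radius r = 3.
Part (a). Triangle bound: M_tri(r) = Σ_k |c_k| r^k
  = |-1|·3^0 + |-1|·3^1 + |-1|·3^2 + |2|·3^3 + |4|·3^4
  = 1 + 3 + 9 + 54 + 324 = 391.
This bounds M(r) := max_{|z|=r} |p(z)| from above; equality holds iff all terms c_k z^k can be made to align in phase at a single z on |z|=r.
Part (b). At z = 3 (real, on the circle |z| = r):
  p(3) = (-1)·3^0 + (-1)·3^1 + (-1)·3^2 + (2)·3^3 + (4)·3^4 = 365.
  |p(3)| = 365.
Check: |p(3)| = 365 ≤ 391 = M_tri(3). ✓ Equality does not hold at z = 3 (the coefficients have mixed signs, so the terms do not all align in phase there).

M_tri(3) = 391; |p(3)| = 365; equality at z=3: no.


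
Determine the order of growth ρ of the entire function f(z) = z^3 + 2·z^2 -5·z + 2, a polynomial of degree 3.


|f(z)| ≤ Σ|c_k|·r^k = O(r^3) as r → ∞. Polynomial growth is O(e^{r^ε}) for every ε > 0 (since r^3/e^{r^ε} → 0), so ρ ≤ ε for all ε > 0, i.e. ρ = 0. Every nonconstant polynomial has order 0.
Therefore ρ = 0.

Order ρ = 0.


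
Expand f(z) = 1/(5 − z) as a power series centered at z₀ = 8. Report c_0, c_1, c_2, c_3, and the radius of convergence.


Let w = z − z₀, so z = z₀ + w.
Then 5 − z = 5 − (z₀ + w) = (5 − z₀) − w = -3 − w.
f(z) = 1/(-3 − w) = (1/(-3)) · 1/(1 − w/(-3)) = Σ_{n≥0} w^n / (-3)^(n+1).
So c_n = 1/(-3)^(n+1):
  c_0 = 1/(-3)^1 = -1/3.
  c_1 = 1/(-3)^2 = 1/9.
  c_2 = 1/(-3)^3 = -1/27.
  c_3 = 1/(-3)^4 = 1/81.
The series is valid for |w/d| < 1, i.e. |z − z₀| < |d|.
Radius of convergence: R = |5 − z₀| = |-3| = 3 (distance from z₀ to the singularity z = 5).

c_0 = -1/3, c_1 = 1/9, c_2 = -1/27, c_3 = 1/81; R = 3.


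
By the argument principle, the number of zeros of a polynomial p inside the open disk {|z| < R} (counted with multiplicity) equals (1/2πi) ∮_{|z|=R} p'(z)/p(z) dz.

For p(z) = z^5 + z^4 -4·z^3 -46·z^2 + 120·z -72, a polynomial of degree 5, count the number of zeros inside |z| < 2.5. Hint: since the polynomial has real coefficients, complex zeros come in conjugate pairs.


The zeros of p are: (-3 + 3i), (-3 - 3i), 1, 2, 2.
Their magnitudes are: 4.243, 4.243, 1, 2, 2.
Zeros with |z| < R = 2.5: 1, 2, 2.
Count = 3.
By the argument principle, (1/2πi) ∮_{|z|=R} p'(z)/p(z) dz equals exactly this count.

Number of zeros inside |z| < 2.5: 3.


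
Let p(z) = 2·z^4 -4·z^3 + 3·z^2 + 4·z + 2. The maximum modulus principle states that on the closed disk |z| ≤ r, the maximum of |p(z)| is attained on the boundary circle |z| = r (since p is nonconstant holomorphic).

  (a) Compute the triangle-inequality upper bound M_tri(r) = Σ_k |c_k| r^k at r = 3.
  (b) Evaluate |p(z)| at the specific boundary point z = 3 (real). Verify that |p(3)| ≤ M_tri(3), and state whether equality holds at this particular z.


Coefficients: c_0 = 2, c_1 = 4, c_2 = 3, c_3 = -4, c_4 = 2. Radius r = 3.
Part (a). Triangle bound: M_tri(r) = Σ_k |c_k| r^k
  = |2|·3^0 + |4|·3^1 + |3|·3^2 + |-4|·3^3 + |2|·3^4
  = 2 + 12 + 27 + 108 + 162 = 311.
This bounds M(r) := max_{|z|=r} |p(z)| from above; equality holds iff all terms c_k z^k can be made to align in phase at a single z on |z|=r.
Part (b). At z = 3 (real, on the circle |z| = r):
  p(3) = (2)·3^0 + (4)·3^1 + (3)·3^2 + (-4)·3^3 + (2)·3^4 = 95.
  |p(3)| = 95.
Check: |p(3)| = 95 ≤ 311 = M_tri(3). ✓ Equality does not hold at z = 3 (the coefficients have mixed signs, so the terms do not all align in phase there).

M_tri(3) = 311; |p(3)| = 95; equality at z=3: no.


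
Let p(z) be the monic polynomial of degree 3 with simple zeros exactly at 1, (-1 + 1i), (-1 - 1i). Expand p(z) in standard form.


The polynomial is p(z) = ∏_{α ∈ S} (z − α), where S = {1, (-1 + 1i), (-1 - 1i)}.
Expanding the product yields: p(z) = z^3 + z^2 -2.
Note conjugate pairs combine to real quadratics: (z − (-1+1i))(z − (-1−1i)) = z² + 2z + 2.
The resulting polynomial has degree 3 and real coefficients as required.

p(z) = z^3 + z^2 -2.


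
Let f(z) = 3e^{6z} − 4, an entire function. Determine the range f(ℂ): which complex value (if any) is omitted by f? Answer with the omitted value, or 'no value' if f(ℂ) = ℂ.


Little Picard bounds the complement of f(ℂ) to at most one point.
e^{6z} is never zero on ℂ, so 3·e^{6z} takes every value in ℂ ∖ {0}. Adding -4 shifts the range to ℂ ∖ {-4}. Thus f omits exactly the value -4.

Omitted value: -4.


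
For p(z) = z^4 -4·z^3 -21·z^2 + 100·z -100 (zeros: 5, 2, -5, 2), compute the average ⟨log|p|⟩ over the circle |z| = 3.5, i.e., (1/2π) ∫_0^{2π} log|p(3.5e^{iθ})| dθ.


Zeros: -5, 2, 2, 5; r = 3.5.
Inside |z| < r: 2, 2. Outside (|z| ≥ r): -5, 5.
p(0) = -100, so log|p(0)| = log(100) = 4.6052.
Apply Jensen: I(r) = log|p(0)| + Σ_k log(r/|z_k|), summed over zeros inside |z| < r.
  log(r/|z_k|) for z_k = 2: log(3.5/2) = 0.5596
  log(r/|z_k|) for z_k = 2: log(3.5/2) = 0.5596
  Outside zeros (-5, 5) contribute nothing to the Jensen sum.
Sum over inside zeros: 1.1192.
I(r) = log|p(0)| + (inside sum) = 4.6052 + 1.1192 = 5.7244.
Note: since some zeros are outside |z| ≤ r, the simplified n·log(r) form does NOT apply — only the inside zeros contribute.

I(r) ≈ 5.7244.


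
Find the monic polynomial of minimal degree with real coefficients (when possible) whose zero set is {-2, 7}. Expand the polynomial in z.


The polynomial is p(z) = ∏_{α ∈ S} (z − α), where S = {-2, 7}.
Expanding the product yields: p(z) = z^2 -5·z -14.
The resulting polynomial has degree 2 and real coefficients as required.

p(z) = z^2 -5·z -14.


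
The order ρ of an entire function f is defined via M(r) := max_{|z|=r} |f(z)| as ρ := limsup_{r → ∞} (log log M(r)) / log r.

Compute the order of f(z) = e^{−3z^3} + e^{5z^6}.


Each summand is entire of order 3 and 6 respectively (as in the single-exponential case). The order of a sum is at most the max of the orders, so ρ ≤ 6. For the lower bound: on |z|=r choose arg z so that 5z^6 is real positive; then |e^{5z^6}| = e^{5r^6} while |e^{-3z^3}| ≤ e^{3r^3} = o(e^{5r^6}). So |f| ≥ e^{5r^6}(1 − o(1)) and ρ ≥ 6. Hence ρ = max(3, 6) = 6.
Therefore ρ = 6.

Order ρ = 6.


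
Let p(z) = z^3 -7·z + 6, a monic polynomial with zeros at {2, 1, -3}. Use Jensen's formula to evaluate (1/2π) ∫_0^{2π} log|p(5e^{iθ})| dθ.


Zeros: -3, 1, 2; r = 5.
Inside |z| < r: -3, 1, 2. Outside (|z| ≥ r): ∅.
p(0) = 6, so log|p(0)| = log(6) = 1.7918.
Apply Jensen: I(r) = log|p(0)| + Σ_k log(r/|z_k|), summed over zeros inside |z| < r.
  log(r/|z_k|) for z_k = 2: log(5/2) = 0.9163
  log(r/|z_k|) for z_k = 1: log(5/1) = 1.6094
  log(r/|z_k|) for z_k = -3: log(5/3) = 0.5108
Sum over inside zeros: 3.0366.
I(r) = log|p(0)| + (inside sum) = 1.7918 + 3.0366 = 4.8283.
Closed form (all zeros inside, monic): I(r) = n·log(r) = 3·log(5) = 4.8283. ✓

I(r) ≈ 4.8283.


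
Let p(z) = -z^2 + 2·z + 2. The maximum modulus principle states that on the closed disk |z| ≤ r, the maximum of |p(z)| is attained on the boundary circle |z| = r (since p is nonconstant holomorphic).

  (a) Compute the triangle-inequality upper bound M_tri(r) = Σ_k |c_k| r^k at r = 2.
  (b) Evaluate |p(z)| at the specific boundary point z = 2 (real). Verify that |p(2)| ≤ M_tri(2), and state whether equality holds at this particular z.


Coefficients: c_0 = 2, c_1 = 2, c_2 = -1. Radius r = 2.
Part (a). Triangle bound: M_tri(r) = Σ_k |c_k| r^k
  = |2|·2^0 + |2|·2^1 + |-1|·2^2
  = 2 + 4 + 4 = 10.
This bounds M(r) := max_{|z|=r} |p(z)| from above; equality holds iff all terms c_k z^k can be made to align in phase at a single z on |z|=r.
Part (b). At z = 2 (real, on the circle |z| = r):
  p(2) = (2)·2^0 + (2)·2^1 + (-1)·2^2 = 2.
  |p(2)| = 2.
Check: |p(2)| = 2 ≤ 10 = M_tri(2). ✓ Equality does not hold at z = 2 (the coefficients have mixed signs, so the terms do not all align in phase there).

M_tri(2) = 10; |p(2)| = 2; equality at z=2: no.


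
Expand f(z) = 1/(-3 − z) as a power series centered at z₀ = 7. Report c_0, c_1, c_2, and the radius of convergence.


Let w = z − z₀, so z = z₀ + w.
Then -3 − z = -3 − (z₀ + w) = (-3 − z₀) − w = -10 − w.
f(z) = 1/(-10 − w) = (1/(-10)) · 1/(1 − w/(-10)) = Σ_{n≥0} w^n / (-10)^(n+1).
So c_n = 1/(-10)^(n+1):
  c_0 = 1/(-10)^1 = -1/10.
  c_1 = 1/(-10)^2 = 1/100.
  c_2 = 1/(-10)^3 = -1/1000.
The series is valid for |w/d| < 1, i.e. |z − z₀| < |d|.
Radius of convergence: R = |-3 − z₀| = |-10| = 10 (distance from z₀ to the singularity z = -3).

c_0 = -1/10, c_1 = 1/100, c_2 = -1/1000; R = 10.


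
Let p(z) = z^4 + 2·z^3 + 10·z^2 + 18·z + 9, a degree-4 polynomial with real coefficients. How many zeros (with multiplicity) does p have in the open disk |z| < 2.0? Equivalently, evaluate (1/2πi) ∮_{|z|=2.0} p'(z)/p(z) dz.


The zeros of p are: -1, (0 + 3i), (0 - 3i), -1.
Their magnitudes are: 1, 3, 3, 1.
Zeros with |z| < R = 2.0: -1, -1.
Count = 2.
By the argument principle, (1/2πi) ∮_{|z|=R} p'(z)/p(z) dz equals exactly this count.

Number of zeros inside |z| < 2.0: 2.


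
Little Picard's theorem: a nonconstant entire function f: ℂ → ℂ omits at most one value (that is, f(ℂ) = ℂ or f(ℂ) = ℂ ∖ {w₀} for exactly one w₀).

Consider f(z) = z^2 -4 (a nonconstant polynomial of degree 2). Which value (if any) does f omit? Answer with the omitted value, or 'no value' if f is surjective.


Little Picard bounds the complement of f(ℂ) to at most one point.
For every w ∈ ℂ, the equation p(z) − w = 0 is a nonconstant polynomial in z and hence has at least one root by the fundamental theorem of algebra. So p is surjective onto ℂ, omitting no value.

Omitted value: no value.


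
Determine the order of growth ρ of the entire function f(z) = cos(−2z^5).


Write cos(w) = (e^{iw} ± e^{−iw})/(2 or 2i), so |cos(w)| ≤ e^{|w|}. With w = −2z^5, |w| ≤ 2r^5 + 0 on |z|=r, giving M(r) ≤ e^{2r^5 + 0} and ρ ≤ 5. For the lower bound, choose z on |z|=r with -2z^5 purely imaginary of modulus 2r^5; then |cos(−2z^5)| grows like e^{2r^5}/2, so ρ ≥ 5. Hence ρ = 5.
Therefore ρ = 5.

Order ρ = 5.


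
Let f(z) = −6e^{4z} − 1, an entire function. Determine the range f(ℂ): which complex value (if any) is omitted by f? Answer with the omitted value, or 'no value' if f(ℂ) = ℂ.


Little Picard bounds the complement of f(ℂ) to at most one point.
e^{4z} is never zero on ℂ, so -6·e^{4z} takes every value in ℂ ∖ {0}. Adding -1 shifts the range to ℂ ∖ {-1}. Thus f omits exactly the value -1.

Omitted value: -1.


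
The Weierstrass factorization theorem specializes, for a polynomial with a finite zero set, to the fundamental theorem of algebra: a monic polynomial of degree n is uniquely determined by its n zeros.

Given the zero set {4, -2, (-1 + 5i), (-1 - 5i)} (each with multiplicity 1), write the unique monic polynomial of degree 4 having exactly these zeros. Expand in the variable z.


The polynomial is p(z) = ∏_{α ∈ S} (z − α), where S = {4, -2, (-1 + 5i), (-1 - 5i)}.
Expanding the product yields: p(z) = z^4 + 14·z^2 -68·z -208.
Note conjugate pairs combine to real quadratics: (z − (-1+5i))(z − (-1−5i)) = z² + 2z + 26.
The resulting polynomial has degree 4 and real coefficients as required.

p(z) = z^4 + 14·z^2 -68·z -208.


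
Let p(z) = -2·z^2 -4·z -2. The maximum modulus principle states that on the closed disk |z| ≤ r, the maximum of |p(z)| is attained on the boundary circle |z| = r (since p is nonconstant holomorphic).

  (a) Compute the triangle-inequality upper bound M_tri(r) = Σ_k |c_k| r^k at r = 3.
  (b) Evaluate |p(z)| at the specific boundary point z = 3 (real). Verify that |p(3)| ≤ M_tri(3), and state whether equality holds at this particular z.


Coefficients: c_0 = -2, c_1 = -4, c_2 = -2. Radius r = 3.
Part (a). Triangle bound: M_tri(r) = Σ_k |c_k| r^k
  = |-2|·3^0 + |-4|·3^1 + |-2|·3^2
  = 2 + 12 + 18 = 32.
This bounds M(r) := max_{|z|=r} |p(z)| from above; equality holds iff all terms c_k z^k can be made to align in phase at a single z on |z|=r.
Part (b). At z = 3 (real, on the circle |z| = r):
  p(3) = (-2)·3^0 + (-4)·3^1 + (-2)·3^2 = -32.
  |p(3)| = 32.
Since all nonzero coefficients share the same sign, |p(3)| = 32 = M_tri(3); the triangle bound is attained at z = 3, so in fact M(r) = 32.

M_tri(3) = 32; |p(3)| = 32; equality at z=3: yes.


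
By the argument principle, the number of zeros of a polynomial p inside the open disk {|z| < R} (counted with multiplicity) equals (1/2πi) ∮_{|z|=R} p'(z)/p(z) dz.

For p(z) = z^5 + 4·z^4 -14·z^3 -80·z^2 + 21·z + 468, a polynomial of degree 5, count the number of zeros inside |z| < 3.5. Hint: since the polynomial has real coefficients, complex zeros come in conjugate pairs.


The zeros of p are: -4, 3, (-3 + 2i), (-3 - 2i), 3.
Their magnitudes are: 4, 3, 3.606, 3.606, 3.
Zeros with |z| < R = 3.5: 3, 3.
Count = 2.
By the argument principle, (1/2πi) ∮_{|z|=R} p'(z)/p(z) dz equals exactly this count.

Number of zeros inside |z| < 3.5: 2.


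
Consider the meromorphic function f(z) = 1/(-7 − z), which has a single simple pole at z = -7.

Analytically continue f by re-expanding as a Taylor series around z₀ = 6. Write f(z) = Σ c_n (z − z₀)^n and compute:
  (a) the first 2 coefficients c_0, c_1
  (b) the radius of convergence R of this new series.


Let w = z − z₀, so z = z₀ + w.
Then -7 − z = -7 − (z₀ + w) = (-7 − z₀) − w = -13 − w.
f(z) = 1/(-13 − w) = (1/(-13)) · 1/(1 − w/(-13)) = Σ_{n≥0} w^n / (-13)^(n+1).
So c_n = 1/(-13)^(n+1):
  c_0 = 1/(-13)^1 = -1/13.
  c_1 = 1/(-13)^2 = 1/169.
The series is valid for |w/d| < 1, i.e. |z − z₀| < |d|.
Radius of convergence: R = |-7 − z₀| = |-13| = 13 (distance from z₀ to the singularity z = -7).

c_0 = -1/13, c_1 = 1/169; R = 13.


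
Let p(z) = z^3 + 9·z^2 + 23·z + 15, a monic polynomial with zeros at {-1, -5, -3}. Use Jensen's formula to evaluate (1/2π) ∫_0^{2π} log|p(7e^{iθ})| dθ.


Zeros: -5, -3, -1; r = 7.
Inside |z| < r: -5, -3, -1. Outside (|z| ≥ r): ∅.
p(0) = 15, so log|p(0)| = log(15) = 2.7081.
Apply Jensen: I(r) = log|p(0)| + Σ_k log(r/|z_k|), summed over zeros inside |z| < r.
  log(r/|z_k|) for z_k = -1: log(7/1) = 1.9459
  log(r/|z_k|) for z_k = -5: log(7/5) = 0.3365
  log(r/|z_k|) for z_k = -3: log(7/3) = 0.8473
Sum over inside zeros: 3.1297.
I(r) = log|p(0)| + (inside sum) = 2.7081 + 3.1297 = 5.8377.
Closed form (all zeros inside, monic): I(r) = n·log(r) = 3·log(7) = 5.8377. ✓

I(r) ≈ 5.8377.


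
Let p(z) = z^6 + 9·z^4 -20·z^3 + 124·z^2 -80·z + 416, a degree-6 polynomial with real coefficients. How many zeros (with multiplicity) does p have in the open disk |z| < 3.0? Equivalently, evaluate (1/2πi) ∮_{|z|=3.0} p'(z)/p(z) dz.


The zeros of p are: (0 + 2i), (0 - 2i), (2 + 2i), (2 - 2i), (-2 + 3i), (-2 - 3i).
Their magnitudes are: 2, 2, 2.828, 2.828, 3.606, 3.606.
Zeros with |z| < R = 3.0: (0 + 2i), (0 - 2i), (2 + 2i), (2 - 2i).
Count = 4.
By the argument principle, (1/2πi) ∮_{|z|=R} p'(z)/p(z) dz equals exactly this count.

Number of zeros inside |z| < 3.0: 4.


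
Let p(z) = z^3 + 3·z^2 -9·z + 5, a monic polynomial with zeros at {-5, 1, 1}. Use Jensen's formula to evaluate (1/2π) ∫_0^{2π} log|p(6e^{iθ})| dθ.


Zeros: -5, 1, 1; r = 6.
Inside |z| < r: -5, 1, 1. Outside (|z| ≥ r): ∅.
p(0) = 5, so log|p(0)| = log(5) = 1.6094.
Apply Jensen: I(r) = log|p(0)| + Σ_k log(r/|z_k|), summed over zeros inside |z| < r.
  log(r/|z_k|) for z_k = -5: log(6/5) = 0.1823
  log(r/|z_k|) for z_k = 1: log(6/1) = 1.7918
  log(r/|z_k|) for z_k = 1: log(6/1) = 1.7918
Sum over inside zeros: 3.7658.
I(r) = log|p(0)| + (inside sum) = 1.6094 + 3.7658 = 5.3753.
Closed form (all zeros inside, monic): I(r) = n·log(r) = 3·log(6) = 5.3753. ✓

I(r) ≈ 5.3753.


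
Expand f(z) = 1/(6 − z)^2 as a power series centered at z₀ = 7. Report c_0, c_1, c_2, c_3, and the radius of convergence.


Let w = z − z₀, so z = z₀ + w.
Then 6 − z = 6 − (z₀ + w) = (6 − z₀) − w = -1 − w.
f(z) = 1/(-1 − w)^2 = (1/(-1)^2) · (1 − w/(-1))^{−2}.
By the binomial series (1−u)^{−2} = Σ_{n≥0} C(n+1, 1) u^n for |u|<1, with u = w/(-1):
  c_n = C(n+1, 1) / (-1)^(n+2).
  c_0 = 1/(-1)^2 = 1.
  c_1 = 2/(-1)^3 = -2.
  c_2 = 3/(-1)^4 = 3.
  c_3 = 4/(-1)^5 = -4.
The series is valid for |w/d| < 1, i.e. |z − z₀| < |d|.
Radius of convergence: R = |6 − z₀| = |-1| = 1 (distance from z₀ to the singularity z = 6).

c_0 = 1, c_1 = -2, c_2 = 3, c_3 = -4; R = 1.


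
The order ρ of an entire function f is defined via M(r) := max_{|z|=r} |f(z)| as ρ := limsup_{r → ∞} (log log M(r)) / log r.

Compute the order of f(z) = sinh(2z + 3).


sinh(w) is a linear combination of e^{iw} and e^{−iw} (or e^w, e^{−w} in the hyperbolic case), so |sinh(w)| ≤ e^{|w|}. With w = 2z + 3, |w| ≤ 2|z| + 3 = 2r + 3 on |z| = r, giving M(r) ≤ e^{2r + 3}, so ρ ≤ 1. On a suitable ray (z = it for sin/cos; z = t for sinh/cosh, t real → ∞), |sinh(2z + 3)| grows like e^{2|t|}/2, so ρ ≥ 1. Hence ρ = 1.
Therefore ρ = 1.

Order ρ = 1.


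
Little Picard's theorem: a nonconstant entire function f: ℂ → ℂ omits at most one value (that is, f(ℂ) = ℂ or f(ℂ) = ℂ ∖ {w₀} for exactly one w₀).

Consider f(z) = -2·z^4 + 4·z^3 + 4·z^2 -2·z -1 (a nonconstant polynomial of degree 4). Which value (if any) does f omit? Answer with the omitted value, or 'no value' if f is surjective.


Little Picard bounds the complement of f(ℂ) to at most one point.
For every w ∈ ℂ, the equation p(z) − w = 0 is a nonconstant polynomial in z and hence has at least one root by the fundamental theorem of algebra. So p is surjective onto ℂ, omitting no value.

Omitted value: no value.


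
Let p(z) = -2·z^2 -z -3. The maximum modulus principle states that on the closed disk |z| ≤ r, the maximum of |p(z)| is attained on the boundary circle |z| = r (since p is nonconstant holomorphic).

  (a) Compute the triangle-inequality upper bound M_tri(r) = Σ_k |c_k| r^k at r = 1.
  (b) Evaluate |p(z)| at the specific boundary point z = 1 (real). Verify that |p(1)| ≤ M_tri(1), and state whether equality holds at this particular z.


Coefficients: c_0 = -3, c_1 = -1, c_2 = -2. Radius r = 1.
Part (a). Triangle bound: M_tri(r) = Σ_k |c_k| r^k
  = |-3|·1^0 + |-1|·1^1 + |-2|·1^2
  = 3 + 1 + 2 = 6.
This bounds M(r) := max_{|z|=r} |p(z)| from above; equality holds iff all terms c_k z^k can be made to align in phase at a single z on |z|=r.
Part (b). At z = 1 (real, on the circle |z| = r):
  p(1) = (-3)·1^0 + (-1)·1^1 + (-2)·1^2 = -6.
  |p(1)| = 6.
Since all nonzero coefficients share the same sign, |p(1)| = 6 = M_tri(1); the triangle bound is attained at z = 1, so in fact M(r) = 6.

M_tri(1) = 6; |p(1)| = 6; equality at z=1: yes.


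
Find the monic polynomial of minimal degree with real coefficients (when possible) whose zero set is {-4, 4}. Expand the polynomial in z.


The polynomial is p(z) = ∏_{α ∈ S} (z − α), where S = {-4, 4}.
Expanding the product yields: p(z) = z^2 -16.
The resulting polynomial has degree 2 and real coefficients as required.

p(z) = z^2 -16.


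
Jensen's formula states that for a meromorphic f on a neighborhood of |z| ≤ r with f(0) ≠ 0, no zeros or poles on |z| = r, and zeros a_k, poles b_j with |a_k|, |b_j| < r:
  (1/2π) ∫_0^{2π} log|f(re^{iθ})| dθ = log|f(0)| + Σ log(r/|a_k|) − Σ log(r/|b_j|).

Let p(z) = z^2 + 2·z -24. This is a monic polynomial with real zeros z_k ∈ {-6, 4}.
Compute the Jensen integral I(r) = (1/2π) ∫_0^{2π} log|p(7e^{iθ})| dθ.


Zeros: -6, 4; r = 7.
Inside |z| < r: -6, 4. Outside (|z| ≥ r): ∅.
p(0) = -24, so log|p(0)| = log(24) = 3.1781.
Apply Jensen: I(r) = log|p(0)| + Σ_k log(r/|z_k|), summed over zeros inside |z| < r.
  log(r/|z_k|) for z_k = -6: log(7/6) = 0.1542
  log(r/|z_k|) for z_k = 4: log(7/4) = 0.5596
Sum over inside zeros: 0.7138.
I(r) = log|p(0)| + (inside sum) = 3.1781 + 0.7138 = 3.8918.
Closed form (all zeros inside, monic): I(r) = n·log(r) = 2·log(7) = 3.8918. ✓

I(r) ≈ 3.8918.


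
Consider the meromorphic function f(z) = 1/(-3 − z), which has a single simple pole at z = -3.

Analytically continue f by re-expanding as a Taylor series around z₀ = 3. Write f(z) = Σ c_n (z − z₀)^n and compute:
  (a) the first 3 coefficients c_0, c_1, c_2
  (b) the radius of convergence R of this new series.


Let w = z − z₀, so z = z₀ + w.
Then -3 − z = -3 − (z₀ + w) = (-3 − z₀) − w = -6 − w.
f(z) = 1/(-6 − w) = (1/(-6)) · 1/(1 − w/(-6)) = Σ_{n≥0} w^n / (-6)^(n+1).
So c_n = 1/(-6)^(n+1):
  c_0 = 1/(-6)^1 = -1/6.
  c_1 = 1/(-6)^2 = 1/36.
  c_2 = 1/(-6)^3 = -1/216.
The series is valid for |w/d| < 1, i.e. |z − z₀| < |d|.
Radius of convergence: R = |-3 − z₀| = |-6| = 6 (distance from z₀ to the singularity z = -3).

c_0 = -1/6, c_1 = 1/36, c_2 = -1/216; R = 6.


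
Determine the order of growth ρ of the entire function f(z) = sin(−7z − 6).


sin(w) is a linear combination of e^{iw} and e^{−iw} (or e^w, e^{−w} in the hyperbolic case), so |sin(w)| ≤ e^{|w|}. With w = −7z − 6, |w| ≤ 7|z| + 6 = 7r + 6 on |z| = r, giving M(r) ≤ e^{7r + 6}, so ρ ≤ 1. On a suitable ray (z = it for sin/cos; z = t for sinh/cosh, t real → ∞), |sin(−7z − 6)| grows like e^{7|t|}/2, so ρ ≥ 1. Hence ρ = 1.
Therefore ρ = 1.

Order ρ = 1.


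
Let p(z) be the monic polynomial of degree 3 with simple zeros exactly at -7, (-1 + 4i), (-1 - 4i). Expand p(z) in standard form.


The polynomial is p(z) = ∏_{α ∈ S} (z − α), where S = {-7, (-1 + 4i), (-1 - 4i)}.
Expanding the product yields: p(z) = z^3 + 9·z^2 + 31·z + 119.
Note conjugate pairs combine to real quadratics: (z − (-1+4i))(z − (-1−4i)) = z² + 2z + 17.
The resulting polynomial has degree 3 and real coefficients as required.

p(z) = z^3 + 9·z^2 + 31·z + 119.


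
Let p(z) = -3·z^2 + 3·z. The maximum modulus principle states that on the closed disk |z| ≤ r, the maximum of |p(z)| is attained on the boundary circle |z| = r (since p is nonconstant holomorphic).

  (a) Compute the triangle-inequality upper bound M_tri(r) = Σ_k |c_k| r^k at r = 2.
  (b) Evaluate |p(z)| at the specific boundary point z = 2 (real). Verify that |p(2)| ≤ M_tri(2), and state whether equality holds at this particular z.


Coefficients: c_0 = 0, c_1 = 3, c_2 = -3. Radius r = 2.
Part (a). Triangle bound: M_tri(r) = Σ_k |c_k| r^k
  = |0|·2^0 + |3|·2^1 + |-3|·2^2
  = 0 + 6 + 12 = 18.
This bounds M(r) := max_{|z|=r} |p(z)| from above; equality holds iff all terms c_k z^k can be made to align in phase at a single z on |z|=r.
Part (b). At z = 2 (real, on the circle |z| = r):
  p(2) = (0)·2^0 + (3)·2^1 + (-3)·2^2 = -6.
  |p(2)| = 6.
Check: |p(2)| = 6 ≤ 18 = M_tri(2). ✓ Equality does not hold at z = 2 (the coefficients have mixed signs, so the terms do not all align in phase there).

M_tri(2) = 18; |p(2)| = 6; equality at z=2: no.


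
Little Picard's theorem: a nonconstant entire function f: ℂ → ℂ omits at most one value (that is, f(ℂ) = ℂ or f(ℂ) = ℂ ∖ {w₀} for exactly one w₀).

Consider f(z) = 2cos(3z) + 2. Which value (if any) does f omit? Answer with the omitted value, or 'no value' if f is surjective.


Little Picard bounds the complement of f(ℂ) to at most one point.
cos is entire and surjective onto ℂ: for every w ∈ ℂ, cos(ζ) = w has a solution ζ ∈ ℂ (e.g., via the complex inverse arccos). With ζ = 3z this gives z = ζ/(3). Then 2·cos(3z) takes every value in 2·ℂ = ℂ, and adding 2 is a bijection of ℂ. So f is surjective and omits no value. (Note: only on the real line is cos bounded by [−1, 1].)

Omitted value: no value.


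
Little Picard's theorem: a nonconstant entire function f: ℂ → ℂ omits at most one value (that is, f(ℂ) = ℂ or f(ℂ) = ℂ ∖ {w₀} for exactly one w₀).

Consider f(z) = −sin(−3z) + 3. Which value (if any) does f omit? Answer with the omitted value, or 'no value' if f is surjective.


Little Picard bounds the complement of f(ℂ) to at most one point.
sin is entire and surjective onto ℂ: for every w ∈ ℂ, sin(ζ) = w has a solution ζ ∈ ℂ (e.g., via the complex inverse arcsin). With ζ = −3z this gives z = ζ/(-3). Then -1·sin(−3z) takes every value in -1·ℂ = ℂ, and adding 3 is a bijection of ℂ. So f is surjective and omits no value. (Note: only on the real line is sin bounded by [−1, 1].)

Omitted value: no value.


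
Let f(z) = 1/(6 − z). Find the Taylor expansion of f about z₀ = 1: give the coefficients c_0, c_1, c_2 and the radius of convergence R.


Let w = z − z₀, so z = z₀ + w.
Then 6 − z = 6 − (z₀ + w) = (6 − z₀) − w = 5 − w.
f(z) = 1/(5 − w) = (1/(5)) · 1/(1 − w/(5)) = Σ_{n≥0} w^n / (5)^(n+1).
So c_n = 1/(5)^(n+1):
  c_0 = 1/(5)^1 = 1/5.
  c_1 = 1/(5)^2 = 1/25.
  c_2 = 1/(5)^3 = 1/125.
The series is valid for |w/d| < 1, i.e. |z − z₀| < |d|.
Radius of convergence: R = |6 − z₀| = |5| = 5 (distance from z₀ to the singularity z = 6).

c_0 = 1/5, c_1 = 1/25, c_2 = 1/125; R = 5.


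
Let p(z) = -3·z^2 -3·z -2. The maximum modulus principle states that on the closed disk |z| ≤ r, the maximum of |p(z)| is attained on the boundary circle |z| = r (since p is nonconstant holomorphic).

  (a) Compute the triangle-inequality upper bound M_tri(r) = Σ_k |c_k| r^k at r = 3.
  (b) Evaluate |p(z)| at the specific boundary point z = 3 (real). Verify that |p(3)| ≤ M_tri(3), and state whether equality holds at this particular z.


Coefficients: c_0 = -2, c_1 = -3, c_2 = -3. Radius r = 3.
Part (a). Triangle bound: M_tri(r) = Σ_k |c_k| r^k
  = |-2|·3^0 + |-3|·3^1 + |-3|·3^2
  = 2 + 9 + 27 = 38.
This bounds M(r) := max_{|z|=r} |p(z)| from above; equality holds iff all terms c_k z^k can be made to align in phase at a single z on |z|=r.
Part (b). At z = 3 (real, on the circle |z| = r):
  p(3) = (-2)·3^0 + (-3)·3^1 + (-3)·3^2 = -38.
  |p(3)| = 38.
Since all nonzero coefficients share the same sign, |p(3)| = 38 = M_tri(3); the triangle bound is attained at z = 3, so in fact M(r) = 38.

M_tri(3) = 38; |p(3)| = 38; equality at z=3: yes.


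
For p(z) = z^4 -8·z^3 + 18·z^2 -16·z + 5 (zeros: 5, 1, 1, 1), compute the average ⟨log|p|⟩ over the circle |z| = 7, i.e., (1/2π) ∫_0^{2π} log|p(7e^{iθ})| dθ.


Zeros: 1, 1, 1, 5; r = 7.
Inside |z| < r: 1, 1, 1, 5. Outside (|z| ≥ r): ∅.
p(0) = 5, so log|p(0)| = log(5) = 1.6094.
Apply Jensen: I(r) = log|p(0)| + Σ_k log(r/|z_k|), summed over zeros inside |z| < r.
  log(r/|z_k|) for z_k = 5: log(7/5) = 0.3365
  log(r/|z_k|) for z_k = 1: log(7/1) = 1.9459
  log(r/|z_k|) for z_k = 1: log(7/1) = 1.9459
  log(r/|z_k|) for z_k = 1: log(7/1) = 1.9459
Sum over inside zeros: 6.1742.
I(r) = log|p(0)| + (inside sum) = 1.6094 + 6.1742 = 7.7836.
Closed form (all zeros inside, monic): I(r) = n·log(r) = 4·log(7) = 7.7836. ✓

I(r) ≈ 7.7836.


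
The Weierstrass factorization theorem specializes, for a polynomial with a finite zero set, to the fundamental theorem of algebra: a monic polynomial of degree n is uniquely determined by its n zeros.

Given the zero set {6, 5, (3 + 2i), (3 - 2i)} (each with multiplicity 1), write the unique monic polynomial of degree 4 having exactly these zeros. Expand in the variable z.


The polynomial is p(z) = ∏_{α ∈ S} (z − α), where S = {6, 5, (3 + 2i), (3 - 2i)}.
Expanding the product yields: p(z) = z^4 -17·z^3 + 109·z^2 -323·z + 390.
Note conjugate pairs combine to real quadratics: (z − (3+2i))(z − (3−2i)) = z² − 6z + 13.
The resulting polynomial has degree 4 and real coefficients as required.

p(z) = z^4 -17·z^3 + 109·z^2 -323·z + 390.


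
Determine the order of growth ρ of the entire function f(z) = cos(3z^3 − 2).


Write cos(w) = (e^{iw} ± e^{−iw})/(2 or 2i), so |cos(w)| ≤ e^{|w|}. With w = 3z^3 − 2, |w| ≤ 3r^3 + 2 on |z|=r, giving M(r) ≤ e^{3r^3 + 2} and ρ ≤ 3. For the lower bound, choose z on |z|=r with 3z^3 purely imaginary of modulus 3r^3; then |cos(3z^3 − 2)| grows like e^{3r^3}/2, so ρ ≥ 3. Hence ρ = 3.
Therefore ρ = 3.

Order ρ = 3.


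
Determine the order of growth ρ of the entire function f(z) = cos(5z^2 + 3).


Write cos(w) = (e^{iw} ± e^{−iw})/(2 or 2i), so |cos(w)| ≤ e^{|w|}. With w = 5z^2 + 3, |w| ≤ 5r^2 + 3 on |z|=r, giving M(r) ≤ e^{5r^2 + 3} and ρ ≤ 2. For the lower bound, choose z on |z|=r with 5z^2 purely imaginary of modulus 5r^2; then |cos(5z^2 + 3)| grows like e^{5r^2}/2, so ρ ≥ 2. Hence ρ = 2.
Therefore ρ = 2.

Order ρ = 2.


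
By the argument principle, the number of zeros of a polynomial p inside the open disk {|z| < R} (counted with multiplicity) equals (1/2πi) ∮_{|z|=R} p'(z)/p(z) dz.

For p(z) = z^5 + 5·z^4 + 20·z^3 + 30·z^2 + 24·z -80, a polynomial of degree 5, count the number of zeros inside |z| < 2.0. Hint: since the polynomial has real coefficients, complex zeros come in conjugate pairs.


The zeros of p are: (-1 + 3i), (-1 - 3i), (-2 + 2i), (-2 - 2i), 1.
Their magnitudes are: 3.162, 3.162, 2.828, 2.828, 1.
Zeros with |z| < R = 2.0: 1.
Count = 1.
By the argument principle, (1/2πi) ∮_{|z|=R} p'(z)/p(z) dz equals exactly this count.

Number of zeros inside |z| < 2.0: 1.


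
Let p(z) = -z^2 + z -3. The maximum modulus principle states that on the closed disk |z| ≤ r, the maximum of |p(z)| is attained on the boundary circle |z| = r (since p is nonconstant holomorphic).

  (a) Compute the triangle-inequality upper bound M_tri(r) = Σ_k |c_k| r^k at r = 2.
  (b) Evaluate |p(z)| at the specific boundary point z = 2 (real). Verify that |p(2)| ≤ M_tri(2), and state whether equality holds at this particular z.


Coefficients: c_0 = -3, c_1 = 1, c_2 = -1. Radius r = 2.
Part (a). Triangle bound: M_tri(r) = Σ_k |c_k| r^k
  = |-3|·2^0 + |1|·2^1 + |-1|·2^2
  = 3 + 2 + 4 = 9.
This bounds M(r) := max_{|z|=r} |p(z)| from above; equality holds iff all terms c_k z^k can be made to align in phase at a single z on |z|=r.
Part (b). At z = 2 (real, on the circle |z| = r):
  p(2) = (-3)·2^0 + (1)·2^1 + (-1)·2^2 = -5.
  |p(2)| = 5.
Check: |p(2)| = 5 ≤ 9 = M_tri(2). ✓ Equality does not hold at z = 2 (the coefficients have mixed signs, so the terms do not all align in phase there).

M_tri(2) = 9; |p(2)| = 5; equality at z=2: no.


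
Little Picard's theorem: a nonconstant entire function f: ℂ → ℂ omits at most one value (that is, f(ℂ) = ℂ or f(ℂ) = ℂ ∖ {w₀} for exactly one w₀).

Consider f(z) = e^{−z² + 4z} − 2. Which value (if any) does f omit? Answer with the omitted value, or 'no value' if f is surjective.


Little Picard bounds the complement of f(ℂ) to at most one point.
The exponent g(z) = −z² + 4z is a nonconstant polynomial, hence surjective onto ℂ. So e^{g(z)} takes every value in {e^w : w ∈ ℂ} = ℂ ∖ {0}. Adding -2 shifts the range to ℂ ∖ {-2}. f omits exactly -2.

Omitted value: -2.


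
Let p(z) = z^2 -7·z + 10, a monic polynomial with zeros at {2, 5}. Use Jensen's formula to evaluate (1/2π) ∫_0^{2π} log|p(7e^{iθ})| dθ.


Zeros: 2, 5; r = 7.
Inside |z| < r: 2, 5. Outside (|z| ≥ r): ∅.
p(0) = 10, so log|p(0)| = log(10) = 2.3026.
Apply Jensen: I(r) = log|p(0)| + Σ_k log(r/|z_k|), summed over zeros inside |z| < r.
  log(r/|z_k|) for z_k = 2: log(7/2) = 1.2528
  log(r/|z_k|) for z_k = 5: log(7/5) = 0.3365
Sum over inside zeros: 1.5892.
I(r) = log|p(0)| + (inside sum) = 2.3026 + 1.5892 = 3.8918.
Closed form (all zeros inside, monic): I(r) = n·log(r) = 2·log(7) = 3.8918. ✓

I(r) ≈ 3.8918.


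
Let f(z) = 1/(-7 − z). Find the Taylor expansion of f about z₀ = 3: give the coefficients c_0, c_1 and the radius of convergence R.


Let w = z − z₀, so z = z₀ + w.
Then -7 − z = -7 − (z₀ + w) = (-7 − z₀) − w = -10 − w.
f(z) = 1/(-10 − w) = (1/(-10)) · 1/(1 − w/(-10)) = Σ_{n≥0} w^n / (-10)^(n+1).
So c_n = 1/(-10)^(n+1):
  c_0 = 1/(-10)^1 = -1/10.
  c_1 = 1/(-10)^2 = 1/100.
The series is valid for |w/d| < 1, i.e. |z − z₀| < |d|.
Radius of convergence: R = |-7 − z₀| = |-10| = 10 (distance from z₀ to the singularity z = -7).

c_0 = -1/10, c_1 = 1/100; R = 10.


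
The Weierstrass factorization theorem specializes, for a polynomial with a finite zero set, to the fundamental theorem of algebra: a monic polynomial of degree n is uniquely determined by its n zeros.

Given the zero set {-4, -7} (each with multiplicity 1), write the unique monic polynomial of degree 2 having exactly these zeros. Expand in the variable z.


The polynomial is p(z) = ∏_{α ∈ S} (z − α), where S = {-4, -7}.
Expanding the product yields: p(z) = z^2 + 11·z + 28.
The resulting polynomial has degree 2 and real coefficients as required.

p(z) = z^2 + 11·z + 28.


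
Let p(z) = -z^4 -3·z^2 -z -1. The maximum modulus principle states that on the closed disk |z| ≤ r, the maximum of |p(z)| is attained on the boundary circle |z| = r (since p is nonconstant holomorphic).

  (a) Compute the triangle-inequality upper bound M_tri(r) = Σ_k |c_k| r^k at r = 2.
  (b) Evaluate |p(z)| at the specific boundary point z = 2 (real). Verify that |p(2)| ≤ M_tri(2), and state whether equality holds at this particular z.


Coefficients: c_0 = -1, c_1 = -1, c_2 = -3, c_3 = 0, c_4 = -1. Radius r = 2.
Part (a). Triangle bound: M_tri(r) = Σ_k |c_k| r^k
  = |-1|·2^0 + |-1|·2^1 + |-3|·2^2 + |0|·2^3 + |-1|·2^4
  = 1 + 2 + 12 + 0 + 16 = 31.
This bounds M(r) := max_{|z|=r} |p(z)| from above; equality holds iff all terms c_k z^k can be made to align in phase at a single z on |z|=r.
Part (b). At z = 2 (real, on the circle |z| = r):
  p(2) = (-1)·2^0 + (-1)·2^1 + (-3)·2^2 + (0)·2^3 + (-1)·2^4 = -31.
  |p(2)| = 31.
Since all nonzero coefficients share the same sign, |p(2)| = 31 = M_tri(2); the triangle bound is attained at z = 2, so in fact M(r) = 31.

M_tri(2) = 31; |p(2)| = 31; equality at z=2: yes.


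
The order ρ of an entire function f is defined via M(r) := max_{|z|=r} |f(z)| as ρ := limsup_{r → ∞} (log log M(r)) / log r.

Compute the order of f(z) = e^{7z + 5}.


|e^{7z + 5}| = e^{Re(7·z) + 5} ≤ e^{7|z|^1 + 5} = e^{7r^1 + 5} on |z| = r, so ρ ≤ 1. Choosing z on |z|=r so that 7·z is real positive (always possible by picking arg z appropriately) gives |f(z)| = e^{7r^1 + 5}, matching the bound. The additive constant 5 does not affect log log M(r) ~ 1·log r. Hence ρ = 1.
Therefore ρ = 1.

Order ρ = 1.


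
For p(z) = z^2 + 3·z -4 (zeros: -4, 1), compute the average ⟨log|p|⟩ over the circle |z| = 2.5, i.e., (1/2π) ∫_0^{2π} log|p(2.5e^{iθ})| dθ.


Zeros: -4, 1; r = 2.5.
Inside |z| < r: 1. Outside (|z| ≥ r): -4.
p(0) = -4, so log|p(0)| = log(4) = 1.3863.
Apply Jensen: I(r) = log|p(0)| + Σ_k log(r/|z_k|), summed over zeros inside |z| < r.
  log(r/|z_k|) for z_k = 1: log(2.5/1) = 0.9163
  Outside zeros (-4) contribute nothing to the Jensen sum.
Sum over inside zeros: 0.9163.
I(r) = log|p(0)| + (inside sum) = 1.3863 + 0.9163 = 2.3026.
Note: since some zeros are outside |z| ≤ r, the simplified n·log(r) form does NOT apply — only the inside zeros contribute.

I(r) ≈ 2.3026.


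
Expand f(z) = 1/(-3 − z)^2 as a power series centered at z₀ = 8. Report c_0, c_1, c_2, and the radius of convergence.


Let w = z − z₀, so z = z₀ + w.
Then -3 − z = -3 − (z₀ + w) = (-3 − z₀) − w = -11 − w.
f(z) = 1/(-11 − w)^2 = (1/(-11)^2) · (1 − w/(-11))^{−2}.
By the binomial series (1−u)^{−2} = Σ_{n≥0} C(n+1, 1) u^n for |u|<1, with u = w/(-11):
  c_n = C(n+1, 1) / (-11)^(n+2).
  c_0 = 1/(-11)^2 = 1/121.
  c_1 = 2/(-11)^3 = -2/1331.
  c_2 = 3/(-11)^4 = 3/14641.
The series is valid for |w/d| < 1, i.e. |z − z₀| < |d|.
Radius of convergence: R = |-3 − z₀| = |-11| = 11 (distance from z₀ to the singularity z = -3).

c_0 = 1/121, c_1 = -2/1331, c_2 = 3/14641; R = 11.


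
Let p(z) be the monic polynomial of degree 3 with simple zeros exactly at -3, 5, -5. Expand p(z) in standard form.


The polynomial is p(z) = ∏_{α ∈ S} (z − α), where S = {-3, 5, -5}.
Expanding the product yields: p(z) = z^3 + 3·z^2 -25·z -75.
The resulting polynomial has degree 3 and real coefficients as required.

p(z) = z^3 + 3·z^2 -25·z -75.


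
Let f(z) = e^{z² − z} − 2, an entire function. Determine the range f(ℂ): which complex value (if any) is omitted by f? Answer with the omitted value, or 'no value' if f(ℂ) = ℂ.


Little Picard bounds the complement of f(ℂ) to at most one point.
The exponent g(z) = z² − z is a nonconstant polynomial, hence surjective onto ℂ. So e^{g(z)} takes every value in {e^w : w ∈ ℂ} = ℂ ∖ {0}. Adding -2 shifts the range to ℂ ∖ {-2}. f omits exactly -2.

Omitted value: -2.


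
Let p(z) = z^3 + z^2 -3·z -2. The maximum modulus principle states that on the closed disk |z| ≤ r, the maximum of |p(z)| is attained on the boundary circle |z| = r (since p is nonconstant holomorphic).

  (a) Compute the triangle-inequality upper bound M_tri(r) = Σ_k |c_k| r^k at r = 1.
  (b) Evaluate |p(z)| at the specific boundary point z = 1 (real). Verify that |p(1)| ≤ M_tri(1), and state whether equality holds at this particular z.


Coefficients: c_0 = -2, c_1 = -3, c_2 = 1, c_3 = 1. Radius r = 1.
Part (a). Triangle bound: M_tri(r) = Σ_k |c_k| r^k
  = |-2|·1^0 + |-3|·1^1 + |1|·1^2 + |1|·1^3
  = 2 + 3 + 1 + 1 = 7.
This bounds M(r) := max_{|z|=r} |p(z)| from above; equality holds iff all terms c_k z^k can be made to align in phase at a single z on |z|=r.
Part (b). At z = 1 (real, on the circle |z| = r):
  p(1) = (-2)·1^0 + (-3)·1^1 + (1)·1^2 + (1)·1^3 = -3.
  |p(1)| = 3.
Check: |p(1)| = 3 ≤ 7 = M_tri(1). ✓ Equality does not hold at z = 1 (the coefficients have mixed signs, so the terms do not all align in phase there).

M_tri(1) = 7; |p(1)| = 3; equality at z=1: no.
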